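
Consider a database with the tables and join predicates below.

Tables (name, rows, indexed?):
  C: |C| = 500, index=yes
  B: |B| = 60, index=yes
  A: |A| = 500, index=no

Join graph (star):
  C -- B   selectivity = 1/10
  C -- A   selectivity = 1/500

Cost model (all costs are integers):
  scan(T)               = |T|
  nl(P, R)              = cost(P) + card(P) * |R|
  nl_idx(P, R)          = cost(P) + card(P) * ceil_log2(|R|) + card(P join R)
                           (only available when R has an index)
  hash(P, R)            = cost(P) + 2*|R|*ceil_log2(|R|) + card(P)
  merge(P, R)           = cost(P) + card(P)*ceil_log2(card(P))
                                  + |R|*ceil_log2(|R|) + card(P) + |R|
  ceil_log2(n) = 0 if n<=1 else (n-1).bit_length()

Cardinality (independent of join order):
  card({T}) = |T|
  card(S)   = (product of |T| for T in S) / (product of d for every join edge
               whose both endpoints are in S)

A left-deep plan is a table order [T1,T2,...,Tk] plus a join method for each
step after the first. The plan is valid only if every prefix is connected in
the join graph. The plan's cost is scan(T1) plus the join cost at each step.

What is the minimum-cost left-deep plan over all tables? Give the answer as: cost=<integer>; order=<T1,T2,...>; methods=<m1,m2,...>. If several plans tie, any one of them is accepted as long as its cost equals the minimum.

Selinger DP (subsets sized 1..n):
  {C}: scan cost=500, card=500
  {B}: scan cost=60, card=60
  {A}: scan cost=500, card=500
  {BC}: card=3000; try (B,hash)→1720, (C,nl_idx)→3600, (C,merge)→5480, (B,merge)→5920, (B,nl_idx)→6500, (C,hash)→9120 …(+2); best=1720 via (B,hash)
  {AC}: card=500; try (C,nl_idx)→5500, (C,hash)→10000, (A,hash)→10000, (C,merge)→10500, (A,merge)→10500, (C,nl)→250500 …(+1); best=5500 via (C,nl_idx)
  {ABC}: card=3000; try (B,hash)→6720, (B,merge)→10920, (B,nl_idx)→11500, (A,hash)→13720, (B,nl)→35500, (A,merge)→45720 …(+1); best=6720 via (B,hash)

cost=6720; order=A,C,B; methods=nl_idx,hash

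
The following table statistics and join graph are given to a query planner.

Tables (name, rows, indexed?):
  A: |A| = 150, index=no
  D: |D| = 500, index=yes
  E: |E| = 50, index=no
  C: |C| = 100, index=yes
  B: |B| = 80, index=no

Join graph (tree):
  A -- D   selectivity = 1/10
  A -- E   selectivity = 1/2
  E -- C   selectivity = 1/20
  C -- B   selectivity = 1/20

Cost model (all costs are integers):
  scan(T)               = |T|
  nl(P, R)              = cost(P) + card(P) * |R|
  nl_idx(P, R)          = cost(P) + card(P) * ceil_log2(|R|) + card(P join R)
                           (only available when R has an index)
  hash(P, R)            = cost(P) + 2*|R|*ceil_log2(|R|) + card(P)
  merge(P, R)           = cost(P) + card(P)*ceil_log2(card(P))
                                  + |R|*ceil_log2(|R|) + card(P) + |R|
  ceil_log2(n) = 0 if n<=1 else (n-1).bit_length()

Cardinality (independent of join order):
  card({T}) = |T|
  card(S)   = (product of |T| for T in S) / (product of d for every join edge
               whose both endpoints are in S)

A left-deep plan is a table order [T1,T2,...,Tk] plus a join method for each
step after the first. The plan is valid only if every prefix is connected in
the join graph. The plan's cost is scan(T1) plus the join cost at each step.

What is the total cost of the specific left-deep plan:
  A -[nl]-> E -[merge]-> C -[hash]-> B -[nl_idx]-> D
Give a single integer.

step 1: scan A: cost=150, card=150
step 2: join E via nl
    card(P join E) = 150*50/(2) = 3750
    cost = 150 + 150*50 = 7650
step 3: join C via merge
    card(P join C) = 3750*100/(20) = 18750
    cost = 7650 + 3750*12 + 100*7 + 3750 + 100 = 57200
step 4: join B via hash
    card(P join B) = 18750*80/(20) = 75000
    cost = 57200 + 2*80*7 + 18750 = 77070
step 5: join D via nl_idx
    card(P join D) = 75000*500/(10) = 3750000
    cost = 77070 + 75000*9 + 3750000 = 4502070

4502070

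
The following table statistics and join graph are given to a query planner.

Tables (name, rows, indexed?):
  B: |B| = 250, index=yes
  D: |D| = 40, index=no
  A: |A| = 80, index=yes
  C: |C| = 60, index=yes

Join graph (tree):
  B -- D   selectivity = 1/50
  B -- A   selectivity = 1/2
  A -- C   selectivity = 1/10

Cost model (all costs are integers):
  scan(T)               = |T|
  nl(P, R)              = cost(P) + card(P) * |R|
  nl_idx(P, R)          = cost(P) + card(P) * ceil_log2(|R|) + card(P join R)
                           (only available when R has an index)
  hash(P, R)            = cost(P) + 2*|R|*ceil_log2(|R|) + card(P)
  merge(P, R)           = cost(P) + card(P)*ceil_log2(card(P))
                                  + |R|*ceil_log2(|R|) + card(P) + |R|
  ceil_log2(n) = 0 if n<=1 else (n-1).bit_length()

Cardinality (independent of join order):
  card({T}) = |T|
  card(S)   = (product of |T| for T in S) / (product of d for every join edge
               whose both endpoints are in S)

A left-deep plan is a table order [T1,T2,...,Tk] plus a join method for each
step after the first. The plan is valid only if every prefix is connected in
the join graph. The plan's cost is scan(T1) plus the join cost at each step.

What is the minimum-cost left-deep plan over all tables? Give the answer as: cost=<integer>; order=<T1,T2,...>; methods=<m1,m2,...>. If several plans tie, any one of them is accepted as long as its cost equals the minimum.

cost=10600; order=D,B,A,C; methods=nl_idx,hash,hash

Selinger DP (subsets sized 1..n):
  {B}: scan cost=250, card=250
  {D}: scan cost=40, card=40
  {A}: scan cost=80, card=80
  {C}: scan cost=60, card=60
  {BD}: card=200; try (B,nl_idx)→560, (D,hash)→980, (B,merge)→2570, (D,merge)→2780, (B,hash)→4080, (B,nl)→10040 …(+1); best=560 via (B,nl_idx)
  {AB}: card=10000; try (A,hash)→1620, (B,merge)→2970, (A,merge)→3140, (B,hash)→4160, (B,nl_idx)→10720, (A,nl_idx)→12000 …(+2); best=1620 via (A,hash)
  {AC}: card=480; try (C,hash)→880, (A,nl_idx)→960, (C,nl_idx)→1040, (A,merge)→1120, (C,merge)→1140, (A,hash)→1240 …(+2); best=880 via (C,hash)
  {ABD}: card=8000; try (A,hash)→1880, (A,merge)→3000, (A,nl_idx)→9960, (D,hash)→12100, (A,nl)→16560, (D,merge)→151900 …(+1); best=1880 via (A,hash)
  {ABC}: card=60000; try (B,hash)→5360, (B,merge)→7930, (C,hash)→12340, (B,nl_idx)→64720, (B,nl)→120880, (C,nl_idx)→121620 …(+2); best=5360 via (B,hash)
  {ABCD}: card=48000; try (C,hash)→10600, (D,hash)→65840, (C,nl_idx)→97880, (C,merge)→114300, (C,nl)→481880, (D,merge)→1025640 …(+1); best=10600 via (C,hash)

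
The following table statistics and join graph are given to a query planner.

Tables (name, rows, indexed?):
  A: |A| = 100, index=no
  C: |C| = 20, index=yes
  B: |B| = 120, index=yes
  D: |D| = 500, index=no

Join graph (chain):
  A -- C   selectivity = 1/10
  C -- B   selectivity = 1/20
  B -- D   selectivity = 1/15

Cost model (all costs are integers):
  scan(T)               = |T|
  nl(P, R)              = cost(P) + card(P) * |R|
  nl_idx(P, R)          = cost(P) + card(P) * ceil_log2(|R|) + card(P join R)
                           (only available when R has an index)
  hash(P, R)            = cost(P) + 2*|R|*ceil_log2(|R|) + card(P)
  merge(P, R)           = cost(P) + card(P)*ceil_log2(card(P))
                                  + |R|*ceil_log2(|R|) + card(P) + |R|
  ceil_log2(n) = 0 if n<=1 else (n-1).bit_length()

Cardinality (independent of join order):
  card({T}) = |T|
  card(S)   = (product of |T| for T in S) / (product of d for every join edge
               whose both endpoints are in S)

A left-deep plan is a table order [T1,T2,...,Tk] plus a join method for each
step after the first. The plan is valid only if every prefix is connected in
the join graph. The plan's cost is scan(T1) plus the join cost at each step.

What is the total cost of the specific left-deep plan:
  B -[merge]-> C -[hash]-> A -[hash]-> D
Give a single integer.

step 1: scan B: cost=120, card=120
step 2: join C via merge
    card(P join C) = 120*20/(20) = 120
    cost = 120 + 120*7 + 20*5 + 120 + 20 = 1200
step 3: join A via hash
    card(P join A) = 120*100/(10) = 1200
    cost = 1200 + 2*100*7 + 120 = 2720
step 4: join D via hash
    card(P join D) = 1200*500/(15) = 40000
    cost = 2720 + 2*500*9 + 1200 = 12920

12920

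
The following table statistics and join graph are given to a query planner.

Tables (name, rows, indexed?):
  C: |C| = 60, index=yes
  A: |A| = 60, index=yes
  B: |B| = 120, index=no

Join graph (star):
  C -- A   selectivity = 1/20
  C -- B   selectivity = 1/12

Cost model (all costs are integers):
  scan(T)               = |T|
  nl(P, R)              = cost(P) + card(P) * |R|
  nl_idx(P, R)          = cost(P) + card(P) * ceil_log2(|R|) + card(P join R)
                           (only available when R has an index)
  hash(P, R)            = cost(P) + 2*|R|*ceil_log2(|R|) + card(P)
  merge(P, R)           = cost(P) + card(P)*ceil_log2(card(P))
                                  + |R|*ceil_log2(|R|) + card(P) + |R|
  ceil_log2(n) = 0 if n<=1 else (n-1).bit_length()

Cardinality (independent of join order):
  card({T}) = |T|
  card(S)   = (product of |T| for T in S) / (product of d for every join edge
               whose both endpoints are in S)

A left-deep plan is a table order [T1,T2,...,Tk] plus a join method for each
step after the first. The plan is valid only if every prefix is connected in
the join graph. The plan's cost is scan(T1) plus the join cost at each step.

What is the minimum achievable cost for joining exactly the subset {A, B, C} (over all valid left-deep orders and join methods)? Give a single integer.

2280

Selinger DP over subsets of {A,B,C}:
  {C}: scan cost=60, card=60
  {A}: scan cost=60, card=60
  {B}: scan cost=120, card=120
  {AC}: card=180; try (C,nl_idx)→600, (A,nl_idx)→600, (C,hash)→840, (A,hash)→840, (C,merge)→900, (A,merge)→900 …(+2); best=600 via (C,nl_idx)
  {BC}: card=600; try (C,hash)→960, (C,nl_idx)→1440, (B,merge)→1440, (C,merge)→1500, (B,hash)→1800, (B,nl)→7260 …(+1); best=960 via (C,hash)
  {ABC}: card=1800; try (A,hash)→2280, (B,hash)→2460, (B,merge)→3180, (A,nl_idx)→6360, (A,merge)→7980, (B,nl)→22200 …(+1); best=2280 via (A,hash)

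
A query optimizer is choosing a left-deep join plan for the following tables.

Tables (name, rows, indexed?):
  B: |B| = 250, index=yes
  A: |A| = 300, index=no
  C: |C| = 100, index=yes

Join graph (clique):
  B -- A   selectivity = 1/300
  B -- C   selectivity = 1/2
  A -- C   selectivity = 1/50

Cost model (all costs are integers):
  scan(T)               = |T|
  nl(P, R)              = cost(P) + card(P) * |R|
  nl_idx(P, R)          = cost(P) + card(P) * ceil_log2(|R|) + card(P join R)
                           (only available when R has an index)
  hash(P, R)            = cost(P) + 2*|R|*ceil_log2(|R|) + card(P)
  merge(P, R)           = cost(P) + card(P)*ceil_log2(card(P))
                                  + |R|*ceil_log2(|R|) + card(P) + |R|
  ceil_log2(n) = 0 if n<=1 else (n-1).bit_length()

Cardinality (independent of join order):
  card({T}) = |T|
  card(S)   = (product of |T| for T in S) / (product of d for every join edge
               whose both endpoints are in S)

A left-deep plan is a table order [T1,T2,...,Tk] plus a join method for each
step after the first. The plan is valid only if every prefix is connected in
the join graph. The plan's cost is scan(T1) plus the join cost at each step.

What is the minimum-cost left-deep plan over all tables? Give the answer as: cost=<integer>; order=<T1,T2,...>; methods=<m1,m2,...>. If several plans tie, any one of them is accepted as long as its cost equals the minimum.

cost=4600; order=A,B,C; methods=nl_idx,hash

Selinger DP (subsets sized 1..n):
  {B}: scan cost=250, card=250
  {A}: scan cost=300, card=300
  {C}: scan cost=100, card=100
  {AB}: card=250; try (B,nl_idx)→2950, (B,hash)→4600, (A,merge)→5500, (B,merge)→5550, (A,hash)→5900, (A,nl)→75250 …(+1); best=2950 via (B,nl_idx)
  {BC}: card=12500; try (C,hash)→1900, (B,merge)→3150, (C,merge)→3300, (B,hash)→4200, (B,nl_idx)→13400, (C,nl_idx)→14500 …(+2); best=1900 via (C,hash)
  {AC}: card=600; try (C,hash)→2000, (C,nl_idx)→3000, (A,merge)→3900, (C,merge)→4100, (A,hash)→5600, (A,nl)→30100 …(+1); best=2000 via (C,hash)
  {ABC}: card=250; try (C,hash)→4600, (C,nl_idx)→4950, (C,merge)→6000, (B,hash)→6600, (B,nl_idx)→7050, (B,merge)→10850 …(+5); best=4600 via (C,hash)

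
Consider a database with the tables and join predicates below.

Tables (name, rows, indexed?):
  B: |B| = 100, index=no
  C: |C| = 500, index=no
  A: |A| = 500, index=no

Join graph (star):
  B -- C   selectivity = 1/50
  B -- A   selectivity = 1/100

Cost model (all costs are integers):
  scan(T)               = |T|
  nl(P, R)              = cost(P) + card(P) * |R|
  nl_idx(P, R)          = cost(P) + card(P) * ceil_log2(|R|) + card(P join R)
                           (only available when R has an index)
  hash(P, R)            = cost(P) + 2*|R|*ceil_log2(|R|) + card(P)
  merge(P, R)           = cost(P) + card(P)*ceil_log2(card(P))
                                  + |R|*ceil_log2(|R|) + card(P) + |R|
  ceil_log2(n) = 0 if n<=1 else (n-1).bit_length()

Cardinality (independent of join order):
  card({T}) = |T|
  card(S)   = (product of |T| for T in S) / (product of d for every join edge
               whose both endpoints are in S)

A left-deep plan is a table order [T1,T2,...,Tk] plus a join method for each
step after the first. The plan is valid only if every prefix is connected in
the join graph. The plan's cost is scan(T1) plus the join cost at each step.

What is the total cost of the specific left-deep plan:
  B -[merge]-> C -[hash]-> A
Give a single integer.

step 1: scan B: cost=100, card=100
step 2: join C via merge
    card(P join C) = 100*500/(50) = 1000
    cost = 100 + 100*7 + 500*9 + 100 + 500 = 5900
step 3: join A via hash
    card(P join A) = 1000*500/(100) = 5000
    cost = 5900 + 2*500*9 + 1000 = 15900

15900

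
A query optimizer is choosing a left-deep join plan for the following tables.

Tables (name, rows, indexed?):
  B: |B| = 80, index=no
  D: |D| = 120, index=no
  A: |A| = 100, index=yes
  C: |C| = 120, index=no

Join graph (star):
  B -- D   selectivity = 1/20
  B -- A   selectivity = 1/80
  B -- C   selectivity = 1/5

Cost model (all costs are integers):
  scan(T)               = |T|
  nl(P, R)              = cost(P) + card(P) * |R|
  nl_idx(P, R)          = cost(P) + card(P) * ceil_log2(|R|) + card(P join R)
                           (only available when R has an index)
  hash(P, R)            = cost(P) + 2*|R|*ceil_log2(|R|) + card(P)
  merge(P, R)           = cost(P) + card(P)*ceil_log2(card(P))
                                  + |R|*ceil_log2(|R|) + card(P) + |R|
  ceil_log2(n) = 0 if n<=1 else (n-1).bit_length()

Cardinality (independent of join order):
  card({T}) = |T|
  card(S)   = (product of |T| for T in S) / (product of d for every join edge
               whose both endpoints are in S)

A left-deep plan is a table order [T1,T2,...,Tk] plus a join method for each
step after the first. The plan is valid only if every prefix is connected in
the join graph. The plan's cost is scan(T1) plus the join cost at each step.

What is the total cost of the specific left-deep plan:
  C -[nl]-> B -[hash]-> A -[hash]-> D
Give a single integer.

step 1: scan C: cost=120, card=120
step 2: join B via nl
    card(P join B) = 120*80/(5) = 1920
    cost = 120 + 120*80 = 9720
step 3: join A via hash
    card(P join A) = 1920*100/(80) = 2400
    cost = 9720 + 2*100*7 + 1920 = 13040
step 4: join D via hash
    card(P join D) = 2400*120/(20) = 14400
    cost = 13040 + 2*120*7 + 2400 = 17120

17120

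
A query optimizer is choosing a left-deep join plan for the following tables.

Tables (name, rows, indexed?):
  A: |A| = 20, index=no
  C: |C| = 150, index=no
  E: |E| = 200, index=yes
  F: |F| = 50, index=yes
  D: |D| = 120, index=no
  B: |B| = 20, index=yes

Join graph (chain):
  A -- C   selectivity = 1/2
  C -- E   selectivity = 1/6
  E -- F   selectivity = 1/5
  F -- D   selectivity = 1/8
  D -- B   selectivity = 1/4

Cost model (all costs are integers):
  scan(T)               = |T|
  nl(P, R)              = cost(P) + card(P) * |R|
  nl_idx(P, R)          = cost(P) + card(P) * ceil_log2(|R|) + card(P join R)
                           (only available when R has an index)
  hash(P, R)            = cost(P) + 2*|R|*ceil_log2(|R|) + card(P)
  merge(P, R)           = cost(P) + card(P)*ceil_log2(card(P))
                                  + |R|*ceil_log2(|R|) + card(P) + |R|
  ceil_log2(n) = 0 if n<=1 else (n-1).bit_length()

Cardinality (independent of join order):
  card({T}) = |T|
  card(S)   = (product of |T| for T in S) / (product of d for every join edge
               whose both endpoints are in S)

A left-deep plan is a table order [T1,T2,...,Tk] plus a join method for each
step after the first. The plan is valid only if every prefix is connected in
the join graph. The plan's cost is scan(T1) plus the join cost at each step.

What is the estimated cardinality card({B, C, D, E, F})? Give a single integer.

3750000

Tables in S: B(20), C(150), D(120), E(200), F(50)
Edges inside S: C-E(d=6), E-F(d=5), F-D(d=8), D-B(d=4)
numerator = 20 * 150 * 120 * 200 * 50 = 3600000000
denominator = 6 * 5 * 8 * 4 = 960
card(S) = 3600000000 / 960 = 3750000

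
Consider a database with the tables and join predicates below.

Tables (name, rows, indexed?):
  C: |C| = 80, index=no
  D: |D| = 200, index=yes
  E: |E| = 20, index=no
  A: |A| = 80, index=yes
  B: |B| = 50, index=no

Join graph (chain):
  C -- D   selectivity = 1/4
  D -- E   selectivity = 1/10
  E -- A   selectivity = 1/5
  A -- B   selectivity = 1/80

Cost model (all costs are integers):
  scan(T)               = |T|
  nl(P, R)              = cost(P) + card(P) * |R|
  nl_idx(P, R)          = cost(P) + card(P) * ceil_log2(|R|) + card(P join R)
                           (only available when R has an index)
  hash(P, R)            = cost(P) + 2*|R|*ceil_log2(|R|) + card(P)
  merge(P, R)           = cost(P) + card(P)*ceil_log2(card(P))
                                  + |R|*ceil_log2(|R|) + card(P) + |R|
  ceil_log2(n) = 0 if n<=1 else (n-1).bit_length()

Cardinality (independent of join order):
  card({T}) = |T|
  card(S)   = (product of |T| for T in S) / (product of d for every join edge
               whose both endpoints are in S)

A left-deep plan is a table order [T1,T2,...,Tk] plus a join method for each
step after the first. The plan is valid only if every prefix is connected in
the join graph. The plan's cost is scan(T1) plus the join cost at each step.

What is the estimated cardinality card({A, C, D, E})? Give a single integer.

128000

Tables in S: A(80), C(80), D(200), E(20)
Edges inside S: C-D(d=4), D-E(d=10), E-A(d=5)
numerator = 80 * 80 * 200 * 20 = 25600000
denominator = 4 * 10 * 5 = 200
card(S) = 25600000 / 200 = 128000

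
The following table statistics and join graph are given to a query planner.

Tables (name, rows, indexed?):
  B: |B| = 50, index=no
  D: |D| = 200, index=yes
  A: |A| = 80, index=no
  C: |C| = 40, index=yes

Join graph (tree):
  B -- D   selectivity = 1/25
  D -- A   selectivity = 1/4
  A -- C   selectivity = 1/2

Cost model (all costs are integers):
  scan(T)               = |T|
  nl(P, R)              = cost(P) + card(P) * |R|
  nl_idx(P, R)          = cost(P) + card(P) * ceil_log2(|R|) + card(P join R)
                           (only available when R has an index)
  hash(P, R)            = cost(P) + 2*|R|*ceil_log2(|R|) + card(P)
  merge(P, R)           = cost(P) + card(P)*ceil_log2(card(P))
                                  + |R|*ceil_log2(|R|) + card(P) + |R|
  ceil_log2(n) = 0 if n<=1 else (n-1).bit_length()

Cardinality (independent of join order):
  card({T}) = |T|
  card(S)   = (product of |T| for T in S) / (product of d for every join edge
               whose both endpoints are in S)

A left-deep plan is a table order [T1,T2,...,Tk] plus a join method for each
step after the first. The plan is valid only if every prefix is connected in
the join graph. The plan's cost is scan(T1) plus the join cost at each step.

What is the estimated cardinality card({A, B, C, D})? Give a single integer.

Tables in S: A(80), B(50), C(40), D(200)
Edges inside S: B-D(d=25), D-A(d=4), A-C(d=2)
numerator = 80 * 50 * 40 * 200 = 32000000
denominator = 25 * 4 * 2 = 200
card(S) = 32000000 / 200 = 160000

160000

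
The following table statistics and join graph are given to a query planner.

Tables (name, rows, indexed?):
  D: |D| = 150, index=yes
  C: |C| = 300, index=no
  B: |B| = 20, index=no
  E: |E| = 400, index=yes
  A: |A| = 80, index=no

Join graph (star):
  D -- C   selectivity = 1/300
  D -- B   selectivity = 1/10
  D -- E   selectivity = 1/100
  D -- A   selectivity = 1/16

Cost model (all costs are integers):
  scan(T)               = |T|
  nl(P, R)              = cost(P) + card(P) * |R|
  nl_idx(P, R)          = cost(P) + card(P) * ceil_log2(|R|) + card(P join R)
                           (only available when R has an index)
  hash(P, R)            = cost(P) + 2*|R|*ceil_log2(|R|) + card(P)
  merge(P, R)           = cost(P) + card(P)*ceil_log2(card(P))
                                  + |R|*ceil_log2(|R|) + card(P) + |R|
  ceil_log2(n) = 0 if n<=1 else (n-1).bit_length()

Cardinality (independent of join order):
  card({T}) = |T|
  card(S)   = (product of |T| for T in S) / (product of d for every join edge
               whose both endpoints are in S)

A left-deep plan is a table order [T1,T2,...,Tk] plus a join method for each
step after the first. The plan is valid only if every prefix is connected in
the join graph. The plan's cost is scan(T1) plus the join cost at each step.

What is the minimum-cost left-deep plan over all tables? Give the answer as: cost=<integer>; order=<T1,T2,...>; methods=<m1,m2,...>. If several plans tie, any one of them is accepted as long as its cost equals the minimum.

Selinger DP (subsets sized 1..n):
  {D}: scan cost=150, card=150
  {C}: scan cost=300, card=300
  {B}: scan cost=20, card=20
  {E}: scan cost=400, card=400
  {A}: scan cost=80, card=80
  {CD}: card=150; try (D,nl_idx)→2850, (D,hash)→3000, (C,merge)→4500, (D,merge)→4650, (C,hash)→5700, (C,nl)→45150 …(+1); best=2850 via (D,nl_idx)
  {BD}: card=300; try (D,nl_idx)→480, (B,hash)→500, (D,merge)→1490, (B,merge)→1620, (D,hash)→2440, (D,nl)→3020 …(+1); best=480 via (D,nl_idx)
  {DE}: card=600; try (E,nl_idx)→2100, (D,hash)→3200, (D,nl_idx)→4200, (E,merge)→5500, (D,merge)→5750, (E,hash)→7500 …(+2); best=2100 via (E,nl_idx)
  {AD}: card=750; try (A,hash)→1420, (D,nl_idx)→1470, (D,merge)→2070, (A,merge)→2140, (D,hash)→2560, (D,nl)→12080 …(+1); best=1420 via (A,hash)
  {BCD}: card=300; try (B,hash)→3200, (B,merge)→4320, (B,nl)→5850, (C,hash)→6180, (C,merge)→6480, (C,nl)→90480; best=3200 via (B,hash)
  {CDE}: card=600; try (E,nl_idx)→4800, (C,hash)→8100, (E,merge)→8200, (E,hash)→10200, (C,merge)→11700, (E,nl)→62850 …(+1); best=4800 via (E,nl_idx)
  {ACD}: card=750; try (A,hash)→4120, (A,merge)→4840, (C,hash)→7570, (C,merge)→12670, (A,nl)→14850, (C,nl)→226420; best=4120 via (A,hash)
  {BDE}: card=1200; try (B,hash)→2900, (E,nl_idx)→4380, (E,merge)→7480, (E,hash)→7980, (B,merge)→8820, (B,nl)→14100 …(+1); best=2900 via (B,hash)
  {ABD}: card=1500; try (A,hash)→1900, (B,hash)→2370, (A,merge)→4120, (B,merge)→9790, (B,nl)→16420, (A,nl)→24480; best=1900 via (A,hash)
  {ADE}: card=3000; try (A,hash)→3820, (A,merge)→9340, (E,hash)→9370, (E,nl_idx)→11170, (E,merge)→13670, (A,nl)→50100 …(+1); best=3820 via (A,hash)
  {BCDE}: card=1200; try (B,hash)→5600, (E,nl_idx)→7100, (C,hash)→9500, (E,merge)→10200, (E,hash)→10700, (B,merge)→11520 …(+4); best=5600 via (B,hash)
  {ABCD}: card=1500; try (A,hash)→4620, (B,hash)→5070, (A,merge)→6840, (C,hash)→8800, (B,merge)→12490, (B,nl)→19120 …(+3); best=4620 via (A,hash)
  {ACDE}: card=3000; try (A,hash)→6520, (A,merge)→12040, (E,hash)→12070, (C,hash)→12220, (E,nl_idx)→13870, (E,merge)→16370 …(+4); best=6520 via (A,hash)
  {ABDE}: card=6000; try (A,hash)→5220, (B,hash)→7020, (E,hash)→10600, (A,merge)→17940, (E,nl_idx)→21400, (E,merge)→23900 …(+4); best=5220 via (A,hash)
  {ABCDE}: card=6000; try (A,hash)→7920, (B,hash)→9720, (E,hash)→13320, (C,hash)→16620, (A,merge)→20640, (E,nl_idx)→24120 …(+7); best=7920 via (A,hash)

cost=7920; order=C,D,E,B,A; methods=nl_idx,nl_idx,hash,hash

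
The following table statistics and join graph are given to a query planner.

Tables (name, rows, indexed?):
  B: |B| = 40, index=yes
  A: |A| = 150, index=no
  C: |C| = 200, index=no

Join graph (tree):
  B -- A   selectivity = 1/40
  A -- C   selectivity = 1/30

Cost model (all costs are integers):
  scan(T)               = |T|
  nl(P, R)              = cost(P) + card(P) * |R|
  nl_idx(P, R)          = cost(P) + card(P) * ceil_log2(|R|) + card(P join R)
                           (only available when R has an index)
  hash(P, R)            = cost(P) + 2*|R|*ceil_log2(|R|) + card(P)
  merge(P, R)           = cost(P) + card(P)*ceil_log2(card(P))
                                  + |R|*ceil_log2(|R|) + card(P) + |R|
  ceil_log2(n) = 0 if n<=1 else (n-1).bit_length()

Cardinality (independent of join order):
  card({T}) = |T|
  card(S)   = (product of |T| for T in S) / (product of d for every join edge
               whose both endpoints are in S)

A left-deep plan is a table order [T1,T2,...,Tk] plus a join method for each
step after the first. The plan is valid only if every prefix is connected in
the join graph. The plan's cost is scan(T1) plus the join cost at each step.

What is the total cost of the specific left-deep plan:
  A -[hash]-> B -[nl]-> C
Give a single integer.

step 1: scan A: cost=150, card=150
step 2: join B via hash
    card(P join B) = 150*40/(40) = 150
    cost = 150 + 2*40*6 + 150 = 780
step 3: join C via nl
    card(P join C) = 150*200/(30) = 1000
    cost = 780 + 150*200 = 30780

30780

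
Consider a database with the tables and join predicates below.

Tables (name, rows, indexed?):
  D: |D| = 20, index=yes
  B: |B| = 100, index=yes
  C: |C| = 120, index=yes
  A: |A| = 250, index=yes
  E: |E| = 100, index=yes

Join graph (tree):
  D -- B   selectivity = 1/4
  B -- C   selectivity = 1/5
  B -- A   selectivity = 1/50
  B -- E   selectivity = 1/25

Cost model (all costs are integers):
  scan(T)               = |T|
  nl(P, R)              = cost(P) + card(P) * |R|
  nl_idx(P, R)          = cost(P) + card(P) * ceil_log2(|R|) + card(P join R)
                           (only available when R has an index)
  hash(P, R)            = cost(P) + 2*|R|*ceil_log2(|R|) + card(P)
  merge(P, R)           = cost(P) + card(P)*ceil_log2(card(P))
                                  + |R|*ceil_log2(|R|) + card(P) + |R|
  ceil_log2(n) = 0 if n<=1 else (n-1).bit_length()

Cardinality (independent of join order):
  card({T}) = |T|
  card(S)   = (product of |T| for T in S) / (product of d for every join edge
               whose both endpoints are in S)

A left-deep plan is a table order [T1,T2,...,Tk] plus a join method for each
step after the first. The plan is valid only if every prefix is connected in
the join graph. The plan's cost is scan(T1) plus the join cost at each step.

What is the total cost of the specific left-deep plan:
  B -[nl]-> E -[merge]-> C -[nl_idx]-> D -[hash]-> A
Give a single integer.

step 1: scan B: cost=100, card=100
step 2: join E via nl
    card(P join E) = 100*100/(25) = 400
    cost = 100 + 100*100 = 10100
step 3: join C via merge
    card(P join C) = 400*120/(5) = 9600
    cost = 10100 + 400*9 + 120*7 + 400 + 120 = 15060
step 4: join D via nl_idx
    card(P join D) = 9600*20/(4) = 48000
    cost = 15060 + 9600*5 + 48000 = 111060
step 5: join A via hash
    card(P join A) = 48000*250/(50) = 240000
    cost = 111060 + 2*250*8 + 48000 = 163060

163060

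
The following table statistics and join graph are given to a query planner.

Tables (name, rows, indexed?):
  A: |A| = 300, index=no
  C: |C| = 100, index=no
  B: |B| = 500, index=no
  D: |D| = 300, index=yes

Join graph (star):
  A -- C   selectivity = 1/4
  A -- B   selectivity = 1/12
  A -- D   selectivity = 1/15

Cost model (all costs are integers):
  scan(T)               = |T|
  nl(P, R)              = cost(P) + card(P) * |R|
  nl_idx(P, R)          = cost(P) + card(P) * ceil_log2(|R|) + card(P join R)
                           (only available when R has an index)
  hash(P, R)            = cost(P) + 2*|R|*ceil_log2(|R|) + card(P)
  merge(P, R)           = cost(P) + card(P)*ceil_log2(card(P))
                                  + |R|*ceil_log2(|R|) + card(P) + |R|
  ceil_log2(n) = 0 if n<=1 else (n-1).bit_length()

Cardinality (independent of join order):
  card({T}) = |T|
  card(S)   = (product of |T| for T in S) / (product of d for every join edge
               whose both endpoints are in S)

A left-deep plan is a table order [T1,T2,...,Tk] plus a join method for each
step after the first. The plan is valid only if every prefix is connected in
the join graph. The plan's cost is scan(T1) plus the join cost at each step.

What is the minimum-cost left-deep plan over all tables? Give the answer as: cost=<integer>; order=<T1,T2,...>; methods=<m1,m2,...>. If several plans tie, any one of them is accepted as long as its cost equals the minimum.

cost=172400; order=A,D,C,B; methods=hash,hash,hash

Selinger DP (subsets sized 1..n):
  {A}: scan cost=300, card=300
  {C}: scan cost=100, card=100
  {B}: scan cost=500, card=500
  {D}: scan cost=300, card=300
  {AC}: card=7500; try (C,hash)→2000, (A,merge)→3900, (C,merge)→4100, (A,hash)→5600, (A,nl)→30100, (C,nl)→30300; best=2000 via (C,hash)
  {AB}: card=12500; try (A,hash)→6400, (B,merge)→8300, (A,merge)→8500, (B,hash)→9600, (B,nl)→150300, (A,nl)→150500; best=6400 via (A,hash)
  {AD}: card=6000; try (D,hash)→6000, (A,hash)→6000, (D,merge)→6300, (A,merge)→6300, (D,nl_idx)→9000, (D,nl)→90300 …(+1); best=6000 via (D,hash)
  {ABC}: card=312500; try (B,hash)→18500, (C,hash)→20300, (B,merge)→112000, (C,merge)→194700, (C,nl)→1256400, (B,nl)→3752000; best=18500 via (B,hash)
  {ACD}: card=150000; try (C,hash)→13400, (D,hash)→14900, (C,merge)→90800, (D,merge)→110000, (D,nl_idx)→219500, (C,nl)→606000 …(+1); best=13400 via (C,hash)
  {ABD}: card=250000; try (B,hash)→21000, (D,hash)→24300, (B,merge)→95000, (D,merge)→196900, (D,nl_idx)→368900, (B,nl)→3006000 …(+1); best=21000 via (B,hash)
  {ABCD}: card=6250000; try (B,hash)→172400, (C,hash)→272400, (D,hash)→336400, (B,merge)→2868400, (C,merge)→4771800, (D,merge)→6271500 …(+4); best=172400 via (B,hash)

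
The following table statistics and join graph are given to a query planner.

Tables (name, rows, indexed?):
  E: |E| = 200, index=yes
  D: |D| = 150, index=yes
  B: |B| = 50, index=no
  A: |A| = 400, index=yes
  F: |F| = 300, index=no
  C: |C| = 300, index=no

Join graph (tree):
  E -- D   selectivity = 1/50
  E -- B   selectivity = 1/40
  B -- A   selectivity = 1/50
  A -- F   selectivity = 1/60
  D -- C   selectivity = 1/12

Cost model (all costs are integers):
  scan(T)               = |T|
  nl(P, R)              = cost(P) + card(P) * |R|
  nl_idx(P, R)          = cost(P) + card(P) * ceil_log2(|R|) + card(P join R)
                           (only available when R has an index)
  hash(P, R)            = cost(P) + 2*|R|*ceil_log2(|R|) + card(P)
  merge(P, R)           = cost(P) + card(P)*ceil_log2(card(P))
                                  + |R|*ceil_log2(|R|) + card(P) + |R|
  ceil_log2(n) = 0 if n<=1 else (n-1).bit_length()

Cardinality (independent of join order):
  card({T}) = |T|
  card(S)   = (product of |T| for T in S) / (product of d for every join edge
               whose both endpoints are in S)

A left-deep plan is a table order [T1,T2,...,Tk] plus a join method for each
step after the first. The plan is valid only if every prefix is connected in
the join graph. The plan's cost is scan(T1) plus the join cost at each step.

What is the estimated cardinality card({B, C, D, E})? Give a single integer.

Tables in S: B(50), C(300), D(150), E(200)
Edges inside S: E-D(d=50), E-B(d=40), D-C(d=12)
numerator = 50 * 300 * 150 * 200 = 450000000
denominator = 50 * 40 * 12 = 24000
card(S) = 450000000 / 24000 = 18750

18750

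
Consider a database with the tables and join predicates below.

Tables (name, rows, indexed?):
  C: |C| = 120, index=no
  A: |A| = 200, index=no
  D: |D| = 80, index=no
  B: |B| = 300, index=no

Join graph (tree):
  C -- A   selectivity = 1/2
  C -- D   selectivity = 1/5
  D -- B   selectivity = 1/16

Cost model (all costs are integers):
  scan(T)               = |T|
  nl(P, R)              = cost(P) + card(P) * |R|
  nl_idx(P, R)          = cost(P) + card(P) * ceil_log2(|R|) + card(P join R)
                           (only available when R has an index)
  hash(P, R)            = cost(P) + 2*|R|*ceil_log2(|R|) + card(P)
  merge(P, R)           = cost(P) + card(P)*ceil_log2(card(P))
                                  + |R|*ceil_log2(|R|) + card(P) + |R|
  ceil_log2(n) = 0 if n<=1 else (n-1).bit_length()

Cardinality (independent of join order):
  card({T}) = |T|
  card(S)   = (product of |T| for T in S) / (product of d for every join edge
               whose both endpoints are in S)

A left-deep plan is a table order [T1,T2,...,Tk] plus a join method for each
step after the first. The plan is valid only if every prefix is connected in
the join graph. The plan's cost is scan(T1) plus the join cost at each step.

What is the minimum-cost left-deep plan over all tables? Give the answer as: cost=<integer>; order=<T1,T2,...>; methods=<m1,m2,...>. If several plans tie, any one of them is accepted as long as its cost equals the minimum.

Selinger DP (subsets sized 1..n):
  {C}: scan cost=120, card=120
  {A}: scan cost=200, card=200
  {D}: scan cost=80, card=80
  {B}: scan cost=300, card=300
  {AC}: card=12000; try (C,hash)→2080, (A,merge)→2880, (C,merge)→2960, (A,hash)→3440, (A,nl)→24120, (C,nl)→24200; best=2080 via (C,hash)
  {CD}: card=1920; try (D,hash)→1360, (C,merge)→1680, (D,merge)→1720, (C,hash)→1840, (C,nl)→9680, (D,nl)→9720; best=1360 via (D,hash)
  {BD}: card=1500; try (D,hash)→1720, (B,merge)→3720, (D,merge)→3940, (B,hash)→5560, (B,nl)→24080, (D,nl)→24300; best=1720 via (D,hash)
  {ACD}: card=192000; try (A,hash)→6480, (D,hash)→15200, (A,merge)→26200, (D,merge)→182720, (A,nl)→385360, (D,nl)→962080; best=6480 via (A,hash)
  {BCD}: card=36000; try (C,hash)→4900, (B,hash)→8680, (C,merge)→20680, (B,merge)→27400, (C,nl)→181720, (B,nl)→577360; best=4900 via (C,hash)
  {ABCD}: card=3600000; try (A,hash)→44100, (B,hash)→203880, (A,merge)→618700, (B,merge)→3657480, (A,nl)→7204900, (B,nl)→57606480; best=44100 via (A,hash)

cost=44100; order=B,D,C,A; methods=hash,hash,hash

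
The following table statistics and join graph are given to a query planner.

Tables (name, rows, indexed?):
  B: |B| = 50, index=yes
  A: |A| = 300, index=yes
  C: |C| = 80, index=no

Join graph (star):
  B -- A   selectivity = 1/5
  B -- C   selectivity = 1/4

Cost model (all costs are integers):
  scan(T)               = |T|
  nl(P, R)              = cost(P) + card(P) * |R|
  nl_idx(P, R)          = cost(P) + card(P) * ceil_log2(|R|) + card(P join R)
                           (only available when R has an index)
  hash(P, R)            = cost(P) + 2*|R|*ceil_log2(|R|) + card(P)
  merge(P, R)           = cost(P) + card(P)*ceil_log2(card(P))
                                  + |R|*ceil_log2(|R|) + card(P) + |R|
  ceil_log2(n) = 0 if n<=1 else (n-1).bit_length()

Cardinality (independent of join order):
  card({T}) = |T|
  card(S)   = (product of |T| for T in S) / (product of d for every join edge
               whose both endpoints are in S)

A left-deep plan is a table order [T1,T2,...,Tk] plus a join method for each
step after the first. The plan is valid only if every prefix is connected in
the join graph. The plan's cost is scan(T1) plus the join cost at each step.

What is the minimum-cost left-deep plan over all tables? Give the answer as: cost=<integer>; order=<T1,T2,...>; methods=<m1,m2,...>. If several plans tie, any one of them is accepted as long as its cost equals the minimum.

cost=5320; order=A,B,C; methods=hash,hash

Selinger DP (subsets sized 1..n):
  {B}: scan cost=50, card=50
  {A}: scan cost=300, card=300
  {C}: scan cost=80, card=80
  {AB}: card=3000; try (B,hash)→1200, (A,merge)→3400, (A,nl_idx)→3500, (B,merge)→3650, (B,nl_idx)→5100, (A,hash)→5500 …(+2); best=1200 via (B,hash)
  {BC}: card=1000; try (B,hash)→760, (C,merge)→1040, (B,merge)→1070, (C,hash)→1220, (B,nl_idx)→1560, (C,nl)→4050 …(+1); best=760 via (B,hash)
  {ABC}: card=60000; try (C,hash)→5320, (A,hash)→7160, (A,merge)→14760, (C,merge)→40840, (A,nl_idx)→69760, (C,nl)→241200 …(+1); best=5320 via (C,hash)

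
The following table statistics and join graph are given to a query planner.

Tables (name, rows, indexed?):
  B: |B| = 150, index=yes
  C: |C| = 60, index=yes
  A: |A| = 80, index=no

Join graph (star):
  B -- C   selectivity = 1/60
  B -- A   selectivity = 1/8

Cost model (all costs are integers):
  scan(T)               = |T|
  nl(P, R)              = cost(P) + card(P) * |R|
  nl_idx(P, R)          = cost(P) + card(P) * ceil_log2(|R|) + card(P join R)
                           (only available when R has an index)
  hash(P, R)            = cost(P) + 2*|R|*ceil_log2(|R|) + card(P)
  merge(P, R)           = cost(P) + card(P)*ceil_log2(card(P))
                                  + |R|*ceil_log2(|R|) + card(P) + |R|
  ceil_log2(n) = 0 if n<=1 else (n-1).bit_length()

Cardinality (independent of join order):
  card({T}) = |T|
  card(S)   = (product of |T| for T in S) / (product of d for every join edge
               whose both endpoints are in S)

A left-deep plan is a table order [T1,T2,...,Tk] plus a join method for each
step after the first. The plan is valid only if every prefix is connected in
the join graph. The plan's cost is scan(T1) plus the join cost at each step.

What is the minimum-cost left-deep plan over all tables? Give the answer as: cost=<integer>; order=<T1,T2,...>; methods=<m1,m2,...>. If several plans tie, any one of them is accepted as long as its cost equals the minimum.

cost=1960; order=C,B,A; methods=nl_idx,hash

Selinger DP (subsets sized 1..n):
  {B}: scan cost=150, card=150
  {C}: scan cost=60, card=60
  {A}: scan cost=80, card=80
  {BC}: card=150; try (B,nl_idx)→690, (C,hash)→1020, (C,nl_idx)→1200, (B,merge)→1830, (C,merge)→1920, (B,hash)→2520 …(+2); best=690 via (B,nl_idx)
  {AB}: card=1500; try (A,hash)→1420, (B,merge)→2070, (A,merge)→2140, (B,nl_idx)→2220, (B,hash)→2560, (B,nl)→12080 …(+1); best=1420 via (A,hash)
  {ABC}: card=1500; try (A,hash)→1960, (A,merge)→2680, (C,hash)→3640, (C,nl_idx)→11920, (A,nl)→12690, (C,merge)→19840 …(+1); best=1960 via (A,hash)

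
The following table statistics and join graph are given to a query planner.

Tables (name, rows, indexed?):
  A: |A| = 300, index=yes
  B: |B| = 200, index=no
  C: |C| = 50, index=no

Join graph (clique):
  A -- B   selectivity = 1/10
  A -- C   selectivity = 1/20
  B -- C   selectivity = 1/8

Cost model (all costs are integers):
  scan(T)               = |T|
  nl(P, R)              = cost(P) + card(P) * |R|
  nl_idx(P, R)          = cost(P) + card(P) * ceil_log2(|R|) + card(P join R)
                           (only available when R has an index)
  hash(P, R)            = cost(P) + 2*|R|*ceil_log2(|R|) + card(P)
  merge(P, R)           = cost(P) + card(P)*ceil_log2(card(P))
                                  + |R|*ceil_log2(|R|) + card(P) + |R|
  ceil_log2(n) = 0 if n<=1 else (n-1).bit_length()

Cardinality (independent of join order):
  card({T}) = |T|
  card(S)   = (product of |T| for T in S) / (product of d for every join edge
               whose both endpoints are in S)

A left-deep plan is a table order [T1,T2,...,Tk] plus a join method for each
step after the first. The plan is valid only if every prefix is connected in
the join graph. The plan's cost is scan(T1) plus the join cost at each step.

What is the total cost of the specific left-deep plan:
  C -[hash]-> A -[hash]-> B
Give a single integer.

step 1: scan C: cost=50, card=50
step 2: join A via hash
    card(P join A) = 50*300/(20) = 750
    cost = 50 + 2*300*9 + 50 = 5500
step 3: join B via hash
    card(P join B) = 750*200/(10*8) = 1875
    cost = 5500 + 2*200*8 + 750 = 9450

9450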